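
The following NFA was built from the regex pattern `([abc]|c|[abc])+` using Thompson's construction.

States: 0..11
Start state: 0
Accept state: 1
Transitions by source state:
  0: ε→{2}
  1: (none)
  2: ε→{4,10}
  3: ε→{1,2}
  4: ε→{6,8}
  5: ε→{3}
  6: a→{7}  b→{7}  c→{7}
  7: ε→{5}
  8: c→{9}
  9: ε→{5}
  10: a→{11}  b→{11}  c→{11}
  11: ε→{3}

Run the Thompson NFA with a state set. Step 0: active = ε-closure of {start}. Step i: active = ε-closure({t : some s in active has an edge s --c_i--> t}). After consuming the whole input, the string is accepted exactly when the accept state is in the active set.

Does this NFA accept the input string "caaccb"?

Answer: ACCEPT

Trace:
start: ε-closure({0}) = {0,2,4,6,8,10}
'c' @ 1: {1,2,3,4,5,6,7,8,9,10,11}  (accept∈set)
'a' @ 2: {1,2,3,4,5,6,7,8,10,11}  (accept∈set)
'a' @ 3: {1,2,3,4,5,6,7,8,10,11}  (accept∈set)
'c' @ 4: {1,2,3,4,5,6,7,8,9,10,11}  (accept∈set)
'c' @ 5: {1,2,3,4,5,6,7,8,9,10,11}  (accept∈set)
'b' @ 6: {1,2,3,4,5,6,7,8,10,11}  (accept∈set)
final: {1,2,3,4,5,6,7,8,10,11}; accept 1 in set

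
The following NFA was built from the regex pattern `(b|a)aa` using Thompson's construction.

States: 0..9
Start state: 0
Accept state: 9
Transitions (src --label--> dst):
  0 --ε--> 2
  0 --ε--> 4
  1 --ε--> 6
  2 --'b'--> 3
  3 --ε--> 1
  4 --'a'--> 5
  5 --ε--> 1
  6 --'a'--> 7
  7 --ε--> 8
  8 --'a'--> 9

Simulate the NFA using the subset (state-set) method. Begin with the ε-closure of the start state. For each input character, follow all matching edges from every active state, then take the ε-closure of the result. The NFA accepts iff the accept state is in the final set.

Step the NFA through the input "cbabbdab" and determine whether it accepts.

initial (ε-close {0}): {0,2,4}
'c' @ 1: {}  — no active states
rest 'babbdab' ignored (set empty)
end set {} — state 9 not in

Answer: REJECT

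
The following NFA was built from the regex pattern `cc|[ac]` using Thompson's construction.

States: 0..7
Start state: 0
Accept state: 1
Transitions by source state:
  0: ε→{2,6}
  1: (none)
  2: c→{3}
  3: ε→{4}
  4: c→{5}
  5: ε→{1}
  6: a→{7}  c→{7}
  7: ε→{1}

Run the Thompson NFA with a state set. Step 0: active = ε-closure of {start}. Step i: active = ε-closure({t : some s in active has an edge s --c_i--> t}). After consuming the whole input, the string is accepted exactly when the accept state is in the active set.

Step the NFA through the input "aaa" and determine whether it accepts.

S₀ = ε-closure({0}) = {0,2,6}
'a' @ 1: {1,7}  ✓accept
'a' @ 2: {}  — state set empty
rest 'a' ignored (set empty)
after full input: {}  (accept=1 not in)

Answer: REJECT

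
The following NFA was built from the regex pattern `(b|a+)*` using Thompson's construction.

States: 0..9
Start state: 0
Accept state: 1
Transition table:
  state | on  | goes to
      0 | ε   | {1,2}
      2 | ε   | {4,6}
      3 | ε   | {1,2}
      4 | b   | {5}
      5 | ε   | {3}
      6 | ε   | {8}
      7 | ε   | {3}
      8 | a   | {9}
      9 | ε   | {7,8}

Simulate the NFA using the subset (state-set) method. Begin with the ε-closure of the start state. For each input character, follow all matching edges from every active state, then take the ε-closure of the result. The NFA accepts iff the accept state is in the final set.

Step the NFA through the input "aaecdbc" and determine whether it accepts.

Answer: REJECT

Derivation:
S₀ = ε-closure({0}) = {0,1,2,4,6,8}
'a' @ 1: {1,2,3,4,6,7,8,9}  ✓accept
'a' @ 2: {1,2,3,4,6,7,8,9}  ✓accept
'e' @ 3: {}  — state set empty
rest 'cdbc' ignored (set empty)
end set {} — state 1 not in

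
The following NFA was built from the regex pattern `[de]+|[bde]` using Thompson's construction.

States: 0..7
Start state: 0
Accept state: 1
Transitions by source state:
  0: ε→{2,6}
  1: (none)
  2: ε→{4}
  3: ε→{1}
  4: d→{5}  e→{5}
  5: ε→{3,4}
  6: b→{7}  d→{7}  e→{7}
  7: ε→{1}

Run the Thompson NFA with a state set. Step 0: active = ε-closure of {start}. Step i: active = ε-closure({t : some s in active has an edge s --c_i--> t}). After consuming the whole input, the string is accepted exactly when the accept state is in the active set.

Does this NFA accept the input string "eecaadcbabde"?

S₀ = ε-closure({0}) = {0,2,4,6}
'e' @ 1: {1,3,4,5,7}  [accepting]
'e' @ 2: {1,3,4,5}  [accepting]
'c' @ 3: {}  — no active states
rest 'aadcbabde' ignored (set empty)
after full input: {}  (accept=1 not in)

Answer: REJECT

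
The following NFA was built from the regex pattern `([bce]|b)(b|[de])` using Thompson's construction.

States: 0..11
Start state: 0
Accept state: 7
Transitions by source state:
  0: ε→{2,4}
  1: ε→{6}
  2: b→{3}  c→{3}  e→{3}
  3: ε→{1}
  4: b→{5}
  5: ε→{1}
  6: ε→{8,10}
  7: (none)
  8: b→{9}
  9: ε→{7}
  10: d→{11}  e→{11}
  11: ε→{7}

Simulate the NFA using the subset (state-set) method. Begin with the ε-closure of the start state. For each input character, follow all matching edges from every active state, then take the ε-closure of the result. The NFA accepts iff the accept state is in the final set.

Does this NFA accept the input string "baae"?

Answer: REJECT

Steps:
initial (ε-close {0}): {0,2,4}
'b' @ 1: {1,3,5,6,8,10}
'a' @ 2: {}  — no active states
rest 'ae' ignored (set empty)
after full input: {}  (accept=7 not in)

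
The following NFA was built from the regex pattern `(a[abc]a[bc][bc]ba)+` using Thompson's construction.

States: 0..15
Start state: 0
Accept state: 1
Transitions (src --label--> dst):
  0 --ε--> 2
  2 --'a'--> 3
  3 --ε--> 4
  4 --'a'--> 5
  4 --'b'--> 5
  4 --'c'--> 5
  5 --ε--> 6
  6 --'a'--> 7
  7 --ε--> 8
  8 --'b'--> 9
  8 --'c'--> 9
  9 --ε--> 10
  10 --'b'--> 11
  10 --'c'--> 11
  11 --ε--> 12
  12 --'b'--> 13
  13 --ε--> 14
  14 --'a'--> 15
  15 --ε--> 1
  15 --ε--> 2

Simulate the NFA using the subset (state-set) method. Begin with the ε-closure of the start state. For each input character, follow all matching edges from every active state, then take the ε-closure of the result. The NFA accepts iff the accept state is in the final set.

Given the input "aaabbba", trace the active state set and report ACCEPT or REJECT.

initial (ε-close {0}): {0,2}
'a' @ 1: {3,4}
'a' @ 2: {5,6}
'a' @ 3: {7,8}
'b' @ 4: {9,10}
'b' @ 5: {11,12}
'b' @ 6: {13,14}
'a' @ 7: {1,2,15}  ✓accept
after full input: {1,2,15}  (accept=1 in)

Answer: ACCEPT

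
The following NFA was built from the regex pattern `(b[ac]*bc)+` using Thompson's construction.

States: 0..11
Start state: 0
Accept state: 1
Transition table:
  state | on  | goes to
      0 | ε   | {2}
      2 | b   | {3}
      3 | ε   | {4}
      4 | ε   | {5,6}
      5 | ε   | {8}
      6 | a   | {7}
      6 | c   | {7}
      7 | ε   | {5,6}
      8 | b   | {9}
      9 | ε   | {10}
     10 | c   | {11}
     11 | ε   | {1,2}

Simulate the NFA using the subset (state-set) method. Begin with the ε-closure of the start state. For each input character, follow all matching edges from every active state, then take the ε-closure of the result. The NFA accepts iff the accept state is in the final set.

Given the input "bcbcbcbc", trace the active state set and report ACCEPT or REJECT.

initial (ε-close {0}): {0,2}
'b' @ 1: {3,4,5,6,8}
'c' @ 2: {5,6,7,8}
'b' @ 3: {9,10}
'c' @ 4: {1,2,11}  [accepting]
'b' @ 5: {3,4,5,6,8}
'c' @ 6: {5,6,7,8}
'b' @ 7: {9,10}
'c' @ 8: {1,2,11}  [accepting]
after full input: {1,2,11}  (accept=1 in)

Answer: ACCEPT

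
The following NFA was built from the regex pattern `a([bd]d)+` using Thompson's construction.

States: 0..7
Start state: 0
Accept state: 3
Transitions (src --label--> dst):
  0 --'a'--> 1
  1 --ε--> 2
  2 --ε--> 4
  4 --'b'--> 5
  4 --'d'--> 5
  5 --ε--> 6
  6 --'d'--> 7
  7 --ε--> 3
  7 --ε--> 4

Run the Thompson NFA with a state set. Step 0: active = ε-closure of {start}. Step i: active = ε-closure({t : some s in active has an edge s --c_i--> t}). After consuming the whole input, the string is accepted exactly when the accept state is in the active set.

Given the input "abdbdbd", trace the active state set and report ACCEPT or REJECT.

start: ε-closure({0}) = {0}
'a' @ 1: {1,2,4}
'b' @ 2: {5,6}
'd' @ 3: {3,4,7}  ✓accept
'b' @ 4: {5,6}
'd' @ 5: {3,4,7}  ✓accept
'b' @ 6: {5,6}
'd' @ 7: {3,4,7}  ✓accept
end set {3,4,7} — state 3 in

Answer: ACCEPT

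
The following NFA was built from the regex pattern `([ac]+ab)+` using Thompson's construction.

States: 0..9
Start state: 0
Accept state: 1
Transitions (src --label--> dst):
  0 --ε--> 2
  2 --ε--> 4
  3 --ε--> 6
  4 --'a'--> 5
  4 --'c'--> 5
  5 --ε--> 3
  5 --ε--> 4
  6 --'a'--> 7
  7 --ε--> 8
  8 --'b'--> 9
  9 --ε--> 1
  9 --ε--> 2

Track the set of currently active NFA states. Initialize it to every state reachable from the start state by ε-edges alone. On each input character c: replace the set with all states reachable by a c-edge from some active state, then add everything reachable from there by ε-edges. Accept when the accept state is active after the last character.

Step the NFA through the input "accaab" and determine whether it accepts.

Answer: ACCEPT

Trace:
start: ε-closure({0}) = {0,2,4}
'a' @ 1: {3,4,5,6}
'c' @ 2: {3,4,5,6}
'c' @ 3: {3,4,5,6}
'a' @ 4: {3,4,5,6,7,8}
'a' @ 5: {3,4,5,6,7,8}
'b' @ 6: {1,2,4,9}  (accept∈set)
after full input: {1,2,4,9}  (accept=1 in)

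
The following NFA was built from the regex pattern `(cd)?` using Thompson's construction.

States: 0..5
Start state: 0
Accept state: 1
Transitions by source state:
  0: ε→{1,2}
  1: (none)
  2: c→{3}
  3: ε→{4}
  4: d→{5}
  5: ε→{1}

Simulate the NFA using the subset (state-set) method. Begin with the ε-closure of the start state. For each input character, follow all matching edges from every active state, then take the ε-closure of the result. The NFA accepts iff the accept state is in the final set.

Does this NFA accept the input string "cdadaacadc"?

S₀ = ε-closure({0}) = {0,1,2}
'c' @ 1: {3,4}
'd' @ 2: {1,5}  (accept∈set)
'a' @ 3: {}  — dead — no transitions
rest 'daacadc' ignored (set empty)
final: {}; accept 1 not in set

Answer: REJECT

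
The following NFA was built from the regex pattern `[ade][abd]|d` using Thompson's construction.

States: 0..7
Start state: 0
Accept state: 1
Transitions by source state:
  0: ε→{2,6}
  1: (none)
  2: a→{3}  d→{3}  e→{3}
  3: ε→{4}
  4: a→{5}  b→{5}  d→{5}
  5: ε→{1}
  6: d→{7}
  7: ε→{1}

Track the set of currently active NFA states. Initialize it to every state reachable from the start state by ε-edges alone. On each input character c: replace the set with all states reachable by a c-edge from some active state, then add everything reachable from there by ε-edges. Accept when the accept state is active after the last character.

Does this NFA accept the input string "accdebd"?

start: ε-closure({0}) = {0,2,6}
'a' @ 1: {3,4}
'c' @ 2: {}  — state set empty
rest 'cdebd' ignored (set empty)
end set {} — state 1 not in

Answer: REJECT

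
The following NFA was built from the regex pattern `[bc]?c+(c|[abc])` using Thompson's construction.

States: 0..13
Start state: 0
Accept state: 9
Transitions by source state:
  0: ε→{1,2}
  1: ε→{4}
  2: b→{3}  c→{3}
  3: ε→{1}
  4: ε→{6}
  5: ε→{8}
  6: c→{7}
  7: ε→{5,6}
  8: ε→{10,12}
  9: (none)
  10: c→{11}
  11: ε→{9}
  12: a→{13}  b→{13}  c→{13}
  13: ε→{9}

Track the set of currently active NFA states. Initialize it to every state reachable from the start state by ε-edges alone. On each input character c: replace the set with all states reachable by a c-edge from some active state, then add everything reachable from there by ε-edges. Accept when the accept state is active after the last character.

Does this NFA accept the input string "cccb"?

start: ε-closure({0}) = {0,1,2,4,6}
'c' @ 1: {1,3,4,5,6,7,8,10,12}
'c' @ 2: {5,6,7,8,9,10,11,12,13}  ✓accept
'c' @ 3: {5,6,7,8,9,10,11,12,13}  ✓accept
'b' @ 4: {9,13}  ✓accept
after full input: {9,13}  (accept=9 in)

Answer: ACCEPT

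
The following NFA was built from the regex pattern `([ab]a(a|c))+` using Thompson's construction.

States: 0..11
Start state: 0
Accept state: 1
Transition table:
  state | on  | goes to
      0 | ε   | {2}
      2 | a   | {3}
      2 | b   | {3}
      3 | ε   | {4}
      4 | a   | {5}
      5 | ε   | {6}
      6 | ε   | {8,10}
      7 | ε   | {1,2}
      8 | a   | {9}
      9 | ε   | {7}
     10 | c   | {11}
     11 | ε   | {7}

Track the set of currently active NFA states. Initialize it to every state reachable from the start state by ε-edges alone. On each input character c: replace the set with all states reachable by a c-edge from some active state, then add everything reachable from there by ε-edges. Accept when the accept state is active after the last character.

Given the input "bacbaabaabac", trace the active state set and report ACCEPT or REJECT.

initial (ε-close {0}): {0,2}
'b' @ 1: {3,4}
'a' @ 2: {5,6,8,10}
'c' @ 3: {1,2,7,11}  [accepting]
'b' @ 4: {3,4}
'a' @ 5: {5,6,8,10}
'a' @ 6: {1,2,7,9}  [accepting]
'b' @ 7: {3,4}
'a' @ 8: {5,6,8,10}
'a' @ 9: {1,2,7,9}  [accepting]
'b' @ 10: {3,4}
'a' @ 11: {5,6,8,10}
'c' @ 12: {1,2,7,11}  [accepting]
final: {1,2,7,11}; accept 1 in set

Answer: ACCEPT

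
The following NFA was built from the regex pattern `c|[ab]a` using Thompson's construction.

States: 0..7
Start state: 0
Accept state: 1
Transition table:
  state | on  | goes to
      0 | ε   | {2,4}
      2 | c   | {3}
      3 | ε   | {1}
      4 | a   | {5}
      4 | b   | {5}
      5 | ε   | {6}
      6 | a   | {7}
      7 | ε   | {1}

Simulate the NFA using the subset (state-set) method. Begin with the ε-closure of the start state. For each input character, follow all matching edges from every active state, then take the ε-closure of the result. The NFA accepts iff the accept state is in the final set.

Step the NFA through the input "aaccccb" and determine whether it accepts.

S₀ = ε-closure({0}) = {0,2,4}
'a' @ 1: {5,6}
'a' @ 2: {1,7}  [accepting]
'c' @ 3: {}  — no active states
rest 'cccb' ignored (set empty)
after full input: {}  (accept=1 not in)

Answer: REJECT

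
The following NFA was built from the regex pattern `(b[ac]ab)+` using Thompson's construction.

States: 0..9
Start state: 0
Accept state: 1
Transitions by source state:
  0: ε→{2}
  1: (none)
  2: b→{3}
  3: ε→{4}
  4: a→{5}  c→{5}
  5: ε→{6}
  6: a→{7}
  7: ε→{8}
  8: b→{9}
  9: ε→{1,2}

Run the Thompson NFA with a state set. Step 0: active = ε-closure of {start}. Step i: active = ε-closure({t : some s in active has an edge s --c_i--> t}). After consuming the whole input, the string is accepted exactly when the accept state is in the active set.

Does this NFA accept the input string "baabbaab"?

S₀ = ε-closure({0}) = {0,2}
'b' @ 1: {3,4}
'a' @ 2: {5,6}
'a' @ 3: {7,8}
'b' @ 4: {1,2,9}  (accept∈set)
'b' @ 5: {3,4}
'a' @ 6: {5,6}
'a' @ 7: {7,8}
'b' @ 8: {1,2,9}  (accept∈set)
end set {1,2,9} — state 1 in

Answer: ACCEPT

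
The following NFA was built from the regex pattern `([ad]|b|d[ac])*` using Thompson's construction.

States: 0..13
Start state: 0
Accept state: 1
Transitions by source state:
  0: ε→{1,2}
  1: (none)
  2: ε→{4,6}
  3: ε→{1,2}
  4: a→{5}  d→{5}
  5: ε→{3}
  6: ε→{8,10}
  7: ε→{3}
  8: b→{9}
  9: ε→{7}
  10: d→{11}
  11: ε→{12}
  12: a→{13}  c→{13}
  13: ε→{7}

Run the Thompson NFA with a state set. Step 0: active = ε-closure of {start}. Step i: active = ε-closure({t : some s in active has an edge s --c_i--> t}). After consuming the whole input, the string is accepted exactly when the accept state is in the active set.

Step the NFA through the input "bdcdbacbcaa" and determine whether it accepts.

start: ε-closure({0}) = {0,1,2,4,6,8,10}
'b' @ 1: {1,2,3,4,6,7,8,9,10}  [accepting]
'd' @ 2: {1,2,3,4,5,6,8,10,11,12}  [accepting]
'c' @ 3: {1,2,3,4,6,7,8,10,13}  [accepting]
'd' @ 4: {1,2,3,4,5,6,8,10,11,12}  [accepting]
'b' @ 5: {1,2,3,4,6,7,8,9,10}  [accepting]
'a' @ 6: {1,2,3,4,5,6,8,10}  [accepting]
'c' @ 7: {}  — state set empty
rest 'bcaa' ignored (set empty)
after full input: {}  (accept=1 not in)

Answer: REJECT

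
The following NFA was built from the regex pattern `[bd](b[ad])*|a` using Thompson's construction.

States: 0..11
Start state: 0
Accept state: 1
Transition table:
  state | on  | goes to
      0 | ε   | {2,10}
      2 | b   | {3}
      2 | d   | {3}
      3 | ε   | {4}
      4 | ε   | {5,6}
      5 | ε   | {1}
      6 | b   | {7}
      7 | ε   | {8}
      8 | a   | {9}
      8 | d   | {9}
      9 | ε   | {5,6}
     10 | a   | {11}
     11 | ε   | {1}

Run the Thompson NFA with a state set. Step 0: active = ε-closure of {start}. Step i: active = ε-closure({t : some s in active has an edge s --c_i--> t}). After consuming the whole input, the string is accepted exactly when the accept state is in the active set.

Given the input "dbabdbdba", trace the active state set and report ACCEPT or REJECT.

initial (ε-close {0}): {0,2,10}
'd' @ 1: {1,3,4,5,6}  (accept∈set)
'b' @ 2: {7,8}
'a' @ 3: {1,5,6,9}  (accept∈set)
'b' @ 4: {7,8}
'd' @ 5: {1,5,6,9}  (accept∈set)
'b' @ 6: {7,8}
'd' @ 7: {1,5,6,9}  (accept∈set)
'b' @ 8: {7,8}
'a' @ 9: {1,5,6,9}  (accept∈set)
end set {1,5,6,9} — state 1 in

Answer: ACCEPT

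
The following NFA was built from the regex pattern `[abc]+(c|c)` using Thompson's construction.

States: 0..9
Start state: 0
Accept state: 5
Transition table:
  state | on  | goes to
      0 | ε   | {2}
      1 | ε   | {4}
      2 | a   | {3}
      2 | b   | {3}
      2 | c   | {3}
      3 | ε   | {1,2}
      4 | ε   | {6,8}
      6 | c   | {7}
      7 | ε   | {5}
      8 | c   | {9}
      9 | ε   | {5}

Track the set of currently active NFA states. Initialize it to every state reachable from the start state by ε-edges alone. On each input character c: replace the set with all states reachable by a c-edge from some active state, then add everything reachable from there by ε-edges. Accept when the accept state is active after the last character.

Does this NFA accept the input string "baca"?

Answer: REJECT

Trace:
start: ε-closure({0}) = {0,2}
'b' @ 1: {1,2,3,4,6,8}
'a' @ 2: {1,2,3,4,6,8}
'c' @ 3: {1,2,3,4,5,6,7,8,9}  (accept∈set)
'a' @ 4: {1,2,3,4,6,8}
final: {1,2,3,4,6,8}; accept 5 not in set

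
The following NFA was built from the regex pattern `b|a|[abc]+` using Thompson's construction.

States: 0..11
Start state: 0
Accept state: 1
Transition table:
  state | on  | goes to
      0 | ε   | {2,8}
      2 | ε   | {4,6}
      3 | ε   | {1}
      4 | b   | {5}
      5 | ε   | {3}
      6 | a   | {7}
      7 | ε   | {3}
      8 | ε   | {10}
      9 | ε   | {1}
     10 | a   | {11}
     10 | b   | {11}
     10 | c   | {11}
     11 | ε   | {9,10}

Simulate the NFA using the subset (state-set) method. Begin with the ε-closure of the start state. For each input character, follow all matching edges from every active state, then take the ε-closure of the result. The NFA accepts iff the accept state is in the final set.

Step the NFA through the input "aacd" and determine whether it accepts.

start: ε-closure({0}) = {0,2,4,6,8,10}
'a' @ 1: {1,3,7,9,10,11}  [accepting]
'a' @ 2: {1,9,10,11}  [accepting]
'c' @ 3: {1,9,10,11}  [accepting]
'd' @ 4: {}  — state set empty
end set {} — state 1 not in

Answer: REJECT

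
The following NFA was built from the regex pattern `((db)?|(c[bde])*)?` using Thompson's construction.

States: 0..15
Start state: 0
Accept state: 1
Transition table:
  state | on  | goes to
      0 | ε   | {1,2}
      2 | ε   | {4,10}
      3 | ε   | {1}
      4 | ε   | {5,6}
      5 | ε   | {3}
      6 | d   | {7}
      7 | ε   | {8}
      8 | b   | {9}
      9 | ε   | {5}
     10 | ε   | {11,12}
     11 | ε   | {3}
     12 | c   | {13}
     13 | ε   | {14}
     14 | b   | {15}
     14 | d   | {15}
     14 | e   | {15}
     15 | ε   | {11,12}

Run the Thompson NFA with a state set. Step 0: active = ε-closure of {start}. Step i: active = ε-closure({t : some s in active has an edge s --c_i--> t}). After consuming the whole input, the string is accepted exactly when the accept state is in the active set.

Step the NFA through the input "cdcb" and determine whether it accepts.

Answer: ACCEPT

Trace:
initial (ε-close {0}): {0,1,2,3,4,5,6,10,11,12}
'c' @ 1: {13,14}
'd' @ 2: {1,3,11,12,15}  ✓accept
'c' @ 3: {13,14}
'b' @ 4: {1,3,11,12,15}  ✓accept
after full input: {1,3,11,12,15}  (accept=1 in)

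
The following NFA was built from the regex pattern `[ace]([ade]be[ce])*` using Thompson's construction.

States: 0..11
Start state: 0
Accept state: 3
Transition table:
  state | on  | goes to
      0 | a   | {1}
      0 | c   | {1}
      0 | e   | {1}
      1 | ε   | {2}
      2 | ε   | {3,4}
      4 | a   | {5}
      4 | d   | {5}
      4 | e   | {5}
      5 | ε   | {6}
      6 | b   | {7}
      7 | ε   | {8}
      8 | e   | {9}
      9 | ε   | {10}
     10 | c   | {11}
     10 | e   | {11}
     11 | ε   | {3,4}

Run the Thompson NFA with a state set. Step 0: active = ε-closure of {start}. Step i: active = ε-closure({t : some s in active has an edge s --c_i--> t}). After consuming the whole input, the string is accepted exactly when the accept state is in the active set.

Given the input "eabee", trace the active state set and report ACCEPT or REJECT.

start: ε-closure({0}) = {0}
'e' @ 1: {1,2,3,4}  (accept∈set)
'a' @ 2: {5,6}
'b' @ 3: {7,8}
'e' @ 4: {9,10}
'e' @ 5: {3,4,11}  (accept∈set)
end set {3,4,11} — state 3 in

Answer: ACCEPT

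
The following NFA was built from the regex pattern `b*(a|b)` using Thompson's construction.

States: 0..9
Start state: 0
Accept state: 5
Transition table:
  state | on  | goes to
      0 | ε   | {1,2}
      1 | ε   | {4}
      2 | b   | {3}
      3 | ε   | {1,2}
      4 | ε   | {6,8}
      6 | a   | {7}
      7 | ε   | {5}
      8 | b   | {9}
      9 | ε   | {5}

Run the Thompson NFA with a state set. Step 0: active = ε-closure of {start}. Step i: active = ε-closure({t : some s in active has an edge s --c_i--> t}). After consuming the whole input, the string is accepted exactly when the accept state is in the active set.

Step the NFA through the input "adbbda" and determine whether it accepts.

initial (ε-close {0}): {0,1,2,4,6,8}
'a' @ 1: {5,7}  [accepting]
'd' @ 2: {}  — state set empty
rest 'bbda' ignored (set empty)
end set {} — state 5 not in

Answer: REJECT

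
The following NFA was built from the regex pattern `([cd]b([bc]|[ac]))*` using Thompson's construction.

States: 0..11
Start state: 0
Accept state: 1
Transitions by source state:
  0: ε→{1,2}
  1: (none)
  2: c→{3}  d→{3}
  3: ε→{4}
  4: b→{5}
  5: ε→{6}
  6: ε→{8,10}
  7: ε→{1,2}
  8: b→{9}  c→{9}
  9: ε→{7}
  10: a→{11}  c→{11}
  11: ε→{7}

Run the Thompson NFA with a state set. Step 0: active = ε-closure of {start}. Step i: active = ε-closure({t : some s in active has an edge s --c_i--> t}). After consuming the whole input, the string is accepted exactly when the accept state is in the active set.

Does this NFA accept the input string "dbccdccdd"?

S₀ = ε-closure({0}) = {0,1,2}
'd' @ 1: {3,4}
'b' @ 2: {5,6,8,10}
'c' @ 3: {1,2,7,9,11}  ✓accept
'c' @ 4: {3,4}
'd' @ 5: {}  — no active states
rest 'ccdd' ignored (set empty)
end set {} — state 1 not in

Answer: REJECT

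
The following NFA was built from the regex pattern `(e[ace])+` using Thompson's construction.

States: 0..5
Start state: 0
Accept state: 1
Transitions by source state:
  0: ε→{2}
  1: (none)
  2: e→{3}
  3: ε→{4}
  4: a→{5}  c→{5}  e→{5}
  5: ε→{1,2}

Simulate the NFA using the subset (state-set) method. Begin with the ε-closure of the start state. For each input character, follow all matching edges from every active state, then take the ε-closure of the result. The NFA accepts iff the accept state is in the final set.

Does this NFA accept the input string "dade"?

Answer: REJECT

Steps:
start: ε-closure({0}) = {0,2}
'd' @ 1: {}  — no active states
rest 'ade' ignored (set empty)
after full input: {}  (accept=1 not in)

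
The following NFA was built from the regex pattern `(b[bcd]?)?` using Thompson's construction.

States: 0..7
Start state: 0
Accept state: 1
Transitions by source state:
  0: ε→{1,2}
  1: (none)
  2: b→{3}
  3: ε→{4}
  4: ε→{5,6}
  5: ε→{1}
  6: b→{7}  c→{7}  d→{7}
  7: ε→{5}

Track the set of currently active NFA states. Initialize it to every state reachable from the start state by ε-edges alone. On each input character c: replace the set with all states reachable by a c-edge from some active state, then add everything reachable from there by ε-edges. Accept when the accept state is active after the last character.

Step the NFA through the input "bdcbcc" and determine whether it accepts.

Answer: REJECT

Derivation:
initial (ε-close {0}): {0,1,2}
'b' @ 1: {1,3,4,5,6}  [accepting]
'd' @ 2: {1,5,7}  [accepting]
'c' @ 3: {}  — state set empty
rest 'bcc' ignored (set empty)
final: {}; accept 1 not in set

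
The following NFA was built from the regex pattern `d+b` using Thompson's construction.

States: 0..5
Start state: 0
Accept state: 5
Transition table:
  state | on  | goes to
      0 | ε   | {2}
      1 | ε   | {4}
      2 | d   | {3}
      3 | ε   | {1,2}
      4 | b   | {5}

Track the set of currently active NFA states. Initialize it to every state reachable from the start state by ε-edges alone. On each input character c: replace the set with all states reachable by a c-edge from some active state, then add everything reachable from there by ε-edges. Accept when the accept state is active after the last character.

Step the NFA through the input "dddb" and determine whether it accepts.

Answer: ACCEPT

Trace:
S₀ = ε-closure({0}) = {0,2}
'd' @ 1: {1,2,3,4}
'd' @ 2: {1,2,3,4}
'd' @ 3: {1,2,3,4}
'b' @ 4: {5}  ✓accept
final: {5}; accept 5 in set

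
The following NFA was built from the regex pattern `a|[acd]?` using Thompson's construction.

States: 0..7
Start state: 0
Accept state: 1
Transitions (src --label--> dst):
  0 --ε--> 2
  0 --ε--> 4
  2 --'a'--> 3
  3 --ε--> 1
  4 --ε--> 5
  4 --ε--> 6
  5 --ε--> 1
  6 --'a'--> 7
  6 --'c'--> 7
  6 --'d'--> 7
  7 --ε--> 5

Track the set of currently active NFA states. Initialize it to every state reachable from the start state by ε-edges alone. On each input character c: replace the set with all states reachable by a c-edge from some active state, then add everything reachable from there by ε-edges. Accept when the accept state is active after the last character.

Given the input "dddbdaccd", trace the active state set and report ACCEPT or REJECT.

start: ε-closure({0}) = {0,1,2,4,5,6}
'd' @ 1: {1,5,7}  (accept∈set)
'd' @ 2: {}  — no active states
rest 'dbdaccd' ignored (set empty)
after full input: {}  (accept=1 not in)

Answer: REJECT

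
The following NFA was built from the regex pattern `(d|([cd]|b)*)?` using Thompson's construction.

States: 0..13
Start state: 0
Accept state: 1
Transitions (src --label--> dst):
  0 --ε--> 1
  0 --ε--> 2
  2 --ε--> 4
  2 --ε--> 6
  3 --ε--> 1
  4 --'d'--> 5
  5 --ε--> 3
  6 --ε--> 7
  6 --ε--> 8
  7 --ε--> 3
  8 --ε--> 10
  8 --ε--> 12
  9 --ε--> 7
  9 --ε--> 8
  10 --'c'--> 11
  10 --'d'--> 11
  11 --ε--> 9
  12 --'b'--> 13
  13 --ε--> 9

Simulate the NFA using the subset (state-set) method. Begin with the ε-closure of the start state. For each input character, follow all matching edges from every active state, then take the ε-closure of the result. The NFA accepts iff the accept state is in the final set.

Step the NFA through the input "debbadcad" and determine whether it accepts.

S₀ = ε-closure({0}) = {0,1,2,3,4,6,7,8,10,12}
'd' @ 1: {1,3,5,7,8,9,10,11,12}  (accept∈set)
'e' @ 2: {}  — state set empty
rest 'bbadcad' ignored (set empty)
end set {} — state 1 not in

Answer: REJECT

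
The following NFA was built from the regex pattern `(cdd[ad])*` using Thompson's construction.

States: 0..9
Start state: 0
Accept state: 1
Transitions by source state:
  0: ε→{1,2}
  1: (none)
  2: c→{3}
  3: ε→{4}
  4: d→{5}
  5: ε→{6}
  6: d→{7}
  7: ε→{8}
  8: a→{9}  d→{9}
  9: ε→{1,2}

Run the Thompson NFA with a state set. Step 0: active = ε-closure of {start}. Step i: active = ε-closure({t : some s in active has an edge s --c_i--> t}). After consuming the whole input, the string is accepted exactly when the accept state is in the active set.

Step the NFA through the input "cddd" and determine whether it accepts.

S₀ = ε-closure({0}) = {0,1,2}
'c' @ 1: {3,4}
'd' @ 2: {5,6}
'd' @ 3: {7,8}
'd' @ 4: {1,2,9}  ✓accept
end set {1,2,9} — state 1 in

Answer: ACCEPT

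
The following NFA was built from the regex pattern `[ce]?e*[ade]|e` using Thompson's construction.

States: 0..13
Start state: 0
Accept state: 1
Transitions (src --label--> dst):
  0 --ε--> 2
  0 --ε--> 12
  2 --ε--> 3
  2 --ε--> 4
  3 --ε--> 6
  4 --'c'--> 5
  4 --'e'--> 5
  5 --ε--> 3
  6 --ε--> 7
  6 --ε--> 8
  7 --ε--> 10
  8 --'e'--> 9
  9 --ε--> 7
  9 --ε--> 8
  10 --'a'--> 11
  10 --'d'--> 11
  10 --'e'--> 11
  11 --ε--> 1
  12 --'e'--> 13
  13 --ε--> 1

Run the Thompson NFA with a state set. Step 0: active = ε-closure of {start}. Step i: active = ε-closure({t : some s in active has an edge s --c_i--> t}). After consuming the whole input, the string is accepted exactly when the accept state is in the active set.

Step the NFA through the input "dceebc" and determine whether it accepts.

Answer: REJECT

Steps:
S₀ = ε-closure({0}) = {0,2,3,4,6,7,8,10,12}
'd' @ 1: {1,11}  ✓accept
'c' @ 2: {}  — no active states
rest 'eebc' ignored (set empty)
final: {}; accept 1 not in set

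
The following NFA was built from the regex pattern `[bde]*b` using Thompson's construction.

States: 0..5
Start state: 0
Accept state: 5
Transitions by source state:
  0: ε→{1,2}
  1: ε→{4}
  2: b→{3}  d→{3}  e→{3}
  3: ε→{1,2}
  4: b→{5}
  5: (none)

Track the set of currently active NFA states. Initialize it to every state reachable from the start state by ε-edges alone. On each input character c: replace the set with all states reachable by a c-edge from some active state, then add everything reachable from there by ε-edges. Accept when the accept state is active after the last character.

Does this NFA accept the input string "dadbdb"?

Answer: REJECT

Trace:
S₀ = ε-closure({0}) = {0,1,2,4}
'd' @ 1: {1,2,3,4}
'a' @ 2: {}  — dead — no transitions
rest 'dbdb' ignored (set empty)
after full input: {}  (accept=5 not in)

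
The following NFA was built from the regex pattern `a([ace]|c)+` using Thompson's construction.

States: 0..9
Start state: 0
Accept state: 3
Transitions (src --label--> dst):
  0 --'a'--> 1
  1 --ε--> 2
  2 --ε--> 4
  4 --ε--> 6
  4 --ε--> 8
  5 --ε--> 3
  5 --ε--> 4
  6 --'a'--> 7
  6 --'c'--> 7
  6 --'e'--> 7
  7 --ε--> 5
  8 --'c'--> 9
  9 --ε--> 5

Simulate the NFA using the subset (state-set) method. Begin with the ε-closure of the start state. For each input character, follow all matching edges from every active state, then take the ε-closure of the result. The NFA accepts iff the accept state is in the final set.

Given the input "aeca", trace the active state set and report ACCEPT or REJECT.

Answer: ACCEPT

Derivation:
start: ε-closure({0}) = {0}
'a' @ 1: {1,2,4,6,8}
'e' @ 2: {3,4,5,6,7,8}  ✓accept
'c' @ 3: {3,4,5,6,7,8,9}  ✓accept
'a' @ 4: {3,4,5,6,7,8}  ✓accept
after full input: {3,4,5,6,7,8}  (accept=3 in)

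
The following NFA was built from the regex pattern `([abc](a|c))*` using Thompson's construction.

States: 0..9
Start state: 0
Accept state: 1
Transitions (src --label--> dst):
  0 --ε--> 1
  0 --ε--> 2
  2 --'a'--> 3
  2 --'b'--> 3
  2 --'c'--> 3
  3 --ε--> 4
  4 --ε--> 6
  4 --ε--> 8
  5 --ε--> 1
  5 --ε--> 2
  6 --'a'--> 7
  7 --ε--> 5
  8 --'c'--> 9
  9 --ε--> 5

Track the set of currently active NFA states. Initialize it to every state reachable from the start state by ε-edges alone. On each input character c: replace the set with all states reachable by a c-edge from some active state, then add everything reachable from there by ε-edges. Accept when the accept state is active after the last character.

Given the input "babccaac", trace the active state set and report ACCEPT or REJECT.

start: ε-closure({0}) = {0,1,2}
'b' @ 1: {3,4,6,8}
'a' @ 2: {1,2,5,7}  [accepting]
'b' @ 3: {3,4,6,8}
'c' @ 4: {1,2,5,9}  [accepting]
'c' @ 5: {3,4,6,8}
'a' @ 6: {1,2,5,7}  [accepting]
'a' @ 7: {3,4,6,8}
'c' @ 8: {1,2,5,9}  [accepting]
final: {1,2,5,9}; accept 1 in set

Answer: ACCEPT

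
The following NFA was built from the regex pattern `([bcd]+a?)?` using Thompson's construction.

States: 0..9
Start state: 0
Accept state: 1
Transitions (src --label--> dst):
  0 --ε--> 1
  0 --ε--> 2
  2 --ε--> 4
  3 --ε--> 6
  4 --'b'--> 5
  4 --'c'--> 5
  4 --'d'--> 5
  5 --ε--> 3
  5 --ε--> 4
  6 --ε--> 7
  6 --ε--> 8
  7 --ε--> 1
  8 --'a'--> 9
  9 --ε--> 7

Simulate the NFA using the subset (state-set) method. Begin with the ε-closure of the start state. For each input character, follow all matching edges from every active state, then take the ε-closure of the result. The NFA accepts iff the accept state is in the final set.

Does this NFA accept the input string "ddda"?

initial (ε-close {0}): {0,1,2,4}
'd' @ 1: {1,3,4,5,6,7,8}  (accept∈set)
'd' @ 2: {1,3,4,5,6,7,8}  (accept∈set)
'd' @ 3: {1,3,4,5,6,7,8}  (accept∈set)
'a' @ 4: {1,7,9}  (accept∈set)
end set {1,7,9} — state 1 in

Answer: ACCEPT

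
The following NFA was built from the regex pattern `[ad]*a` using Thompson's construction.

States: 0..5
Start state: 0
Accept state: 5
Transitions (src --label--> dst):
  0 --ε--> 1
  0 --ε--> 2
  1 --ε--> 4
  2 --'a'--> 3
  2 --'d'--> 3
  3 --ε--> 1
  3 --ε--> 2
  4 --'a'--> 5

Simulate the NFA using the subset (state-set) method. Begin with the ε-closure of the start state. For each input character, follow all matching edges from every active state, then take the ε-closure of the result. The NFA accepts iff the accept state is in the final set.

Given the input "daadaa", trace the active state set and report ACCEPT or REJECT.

Answer: ACCEPT

Derivation:
start: ε-closure({0}) = {0,1,2,4}
'd' @ 1: {1,2,3,4}
'a' @ 2: {1,2,3,4,5}  ✓accept
'a' @ 3: {1,2,3,4,5}  ✓accept
'd' @ 4: {1,2,3,4}
'a' @ 5: {1,2,3,4,5}  ✓accept
'a' @ 6: {1,2,3,4,5}  ✓accept
end set {1,2,3,4,5} — state 5 in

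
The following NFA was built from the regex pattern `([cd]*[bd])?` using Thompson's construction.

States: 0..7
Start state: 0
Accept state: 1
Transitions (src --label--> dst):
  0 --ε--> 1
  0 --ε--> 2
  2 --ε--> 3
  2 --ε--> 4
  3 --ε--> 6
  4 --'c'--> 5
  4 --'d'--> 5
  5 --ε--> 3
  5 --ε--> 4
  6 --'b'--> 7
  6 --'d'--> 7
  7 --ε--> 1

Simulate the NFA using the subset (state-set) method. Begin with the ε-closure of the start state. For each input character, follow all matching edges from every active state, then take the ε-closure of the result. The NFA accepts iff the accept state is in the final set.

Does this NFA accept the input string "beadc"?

start: ε-closure({0}) = {0,1,2,3,4,6}
'b' @ 1: {1,7}  (accept∈set)
'e' @ 2: {}  — state set empty
rest 'adc' ignored (set empty)
end set {} — state 1 not in

Answer: REJECT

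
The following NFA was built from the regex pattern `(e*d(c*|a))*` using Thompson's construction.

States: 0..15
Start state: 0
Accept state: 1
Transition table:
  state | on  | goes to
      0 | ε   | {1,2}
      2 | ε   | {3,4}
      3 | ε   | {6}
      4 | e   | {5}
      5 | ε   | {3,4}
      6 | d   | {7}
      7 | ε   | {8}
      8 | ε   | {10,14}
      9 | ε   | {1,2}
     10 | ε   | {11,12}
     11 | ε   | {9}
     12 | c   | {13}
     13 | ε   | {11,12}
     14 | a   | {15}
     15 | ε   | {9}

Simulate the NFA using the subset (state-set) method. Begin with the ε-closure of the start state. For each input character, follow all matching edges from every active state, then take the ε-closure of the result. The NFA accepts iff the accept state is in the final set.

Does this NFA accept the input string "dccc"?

S₀ = ε-closure({0}) = {0,1,2,3,4,6}
'd' @ 1: {1,2,3,4,6,7,8,9,10,11,12,14}  ✓accept
'c' @ 2: {1,2,3,4,6,9,11,12,13}  ✓accept
'c' @ 3: {1,2,3,4,6,9,11,12,13}  ✓accept
'c' @ 4: {1,2,3,4,6,9,11,12,13}  ✓accept
final: {1,2,3,4,6,9,11,12,13}; accept 1 in set

Answer: ACCEPT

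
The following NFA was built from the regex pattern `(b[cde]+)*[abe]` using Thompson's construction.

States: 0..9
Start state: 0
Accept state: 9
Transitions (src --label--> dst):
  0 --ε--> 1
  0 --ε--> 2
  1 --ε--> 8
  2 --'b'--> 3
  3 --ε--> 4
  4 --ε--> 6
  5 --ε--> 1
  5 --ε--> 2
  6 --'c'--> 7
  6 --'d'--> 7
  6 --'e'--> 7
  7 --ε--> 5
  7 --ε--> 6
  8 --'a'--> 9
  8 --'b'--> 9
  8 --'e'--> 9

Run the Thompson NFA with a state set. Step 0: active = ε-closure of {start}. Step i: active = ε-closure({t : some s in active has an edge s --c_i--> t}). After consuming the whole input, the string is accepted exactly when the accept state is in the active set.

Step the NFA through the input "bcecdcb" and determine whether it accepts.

initial (ε-close {0}): {0,1,2,8}
'b' @ 1: {3,4,6,9}  [accepting]
'c' @ 2: {1,2,5,6,7,8}
'e' @ 3: {1,2,5,6,7,8,9}  [accepting]
'c' @ 4: {1,2,5,6,7,8}
'd' @ 5: {1,2,5,6,7,8}
'c' @ 6: {1,2,5,6,7,8}
'b' @ 7: {3,4,6,9}  [accepting]
final: {3,4,6,9}; accept 9 in set

Answer: ACCEPT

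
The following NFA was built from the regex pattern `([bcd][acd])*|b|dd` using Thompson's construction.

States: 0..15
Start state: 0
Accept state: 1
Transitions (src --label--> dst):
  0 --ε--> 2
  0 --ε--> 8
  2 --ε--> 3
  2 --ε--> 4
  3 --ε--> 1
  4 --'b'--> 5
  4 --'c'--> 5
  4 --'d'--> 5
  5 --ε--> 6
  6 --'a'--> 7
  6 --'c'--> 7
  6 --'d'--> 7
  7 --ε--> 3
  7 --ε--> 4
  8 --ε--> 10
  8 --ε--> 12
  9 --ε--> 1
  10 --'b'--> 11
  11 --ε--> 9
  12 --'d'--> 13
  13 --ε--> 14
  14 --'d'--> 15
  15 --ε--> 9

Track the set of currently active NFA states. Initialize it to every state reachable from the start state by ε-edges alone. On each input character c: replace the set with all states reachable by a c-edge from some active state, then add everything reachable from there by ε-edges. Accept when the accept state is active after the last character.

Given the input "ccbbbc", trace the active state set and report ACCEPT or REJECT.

Answer: REJECT

Trace:
initial (ε-close {0}): {0,1,2,3,4,8,10,12}
'c' @ 1: {5,6}
'c' @ 2: {1,3,4,7}  [accepting]
'b' @ 3: {5,6}
'b' @ 4: {}  — state set empty
rest 'bc' ignored (set empty)
after full input: {}  (accept=1 not in)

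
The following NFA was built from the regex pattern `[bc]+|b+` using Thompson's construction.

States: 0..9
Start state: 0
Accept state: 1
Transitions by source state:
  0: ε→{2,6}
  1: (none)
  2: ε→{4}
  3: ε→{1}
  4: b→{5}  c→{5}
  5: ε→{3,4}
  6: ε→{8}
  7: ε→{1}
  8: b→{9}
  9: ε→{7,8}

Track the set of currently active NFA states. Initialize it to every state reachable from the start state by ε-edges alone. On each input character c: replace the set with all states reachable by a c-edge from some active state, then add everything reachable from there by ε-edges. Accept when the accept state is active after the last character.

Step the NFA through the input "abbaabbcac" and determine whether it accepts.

Answer: REJECT

Derivation:
initial (ε-close {0}): {0,2,4,6,8}
'a' @ 1: {}  — no active states
rest 'bbaabbcac' ignored (set empty)
after full input: {}  (accept=1 not in)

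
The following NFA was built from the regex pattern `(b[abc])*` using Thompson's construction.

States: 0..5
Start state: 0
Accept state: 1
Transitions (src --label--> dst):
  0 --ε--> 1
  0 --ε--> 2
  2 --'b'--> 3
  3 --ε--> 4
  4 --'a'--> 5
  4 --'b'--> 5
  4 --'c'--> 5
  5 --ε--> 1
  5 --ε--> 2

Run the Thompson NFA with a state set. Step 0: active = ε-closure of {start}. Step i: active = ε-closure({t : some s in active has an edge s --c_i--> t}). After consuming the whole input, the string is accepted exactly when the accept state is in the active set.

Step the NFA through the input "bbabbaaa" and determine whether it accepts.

initial (ε-close {0}): {0,1,2}
'b' @ 1: {3,4}
'b' @ 2: {1,2,5}  [accepting]
'a' @ 3: {}  — no active states
rest 'bbaaa' ignored (set empty)
end set {} — state 1 not in

Answer: REJECT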